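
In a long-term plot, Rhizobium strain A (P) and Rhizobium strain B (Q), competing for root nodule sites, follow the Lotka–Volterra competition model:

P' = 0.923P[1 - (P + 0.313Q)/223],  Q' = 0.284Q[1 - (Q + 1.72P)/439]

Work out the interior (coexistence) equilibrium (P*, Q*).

Setting both brackets to zero gives the nullclines P + 0.313Q = 223 and 1.72P + Q = 439.
Substituting Q = 439 - 1.72P into the first: P(1 - 0.313·1.72) = 223 - 0.313·439.
So P* = 85.6/0.462 = 185, and then Q* = 439 - 1.72·185 = 120.

P* ≈ 185, Q* ≈ 120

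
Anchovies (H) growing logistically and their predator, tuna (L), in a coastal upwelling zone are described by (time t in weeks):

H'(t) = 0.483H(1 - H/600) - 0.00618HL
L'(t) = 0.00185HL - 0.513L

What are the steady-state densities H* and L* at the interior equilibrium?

From dL/dt = 0 with L > 0: 0.00185H* = 0.513, so H* = 277.
Substitute into dH/dt = 0: 0.483(1 - 277/600) = 0.00618L*.
The bracket is 0.538, giving L* = 0.26/0.00618 = 42.

H* ≈ 277, L* ≈ 42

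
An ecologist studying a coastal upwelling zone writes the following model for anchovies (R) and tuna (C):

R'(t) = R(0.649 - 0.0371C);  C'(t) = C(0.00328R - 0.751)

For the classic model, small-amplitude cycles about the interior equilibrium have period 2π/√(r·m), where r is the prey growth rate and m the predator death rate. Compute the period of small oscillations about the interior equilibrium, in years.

T ≈ 9 years

Here r = 0.649 and m = 0.751, so r·m = 0.487.
ω = √0.487 = 0.698 per year, hence T = 2π/ω ≈ 9 years.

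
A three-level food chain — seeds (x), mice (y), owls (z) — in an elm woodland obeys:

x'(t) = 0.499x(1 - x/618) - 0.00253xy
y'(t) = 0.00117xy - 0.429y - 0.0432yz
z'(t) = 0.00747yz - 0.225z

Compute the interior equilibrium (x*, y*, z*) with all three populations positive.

From dz/dt = 0: 0.00747y* = 0.225, so y* = 30.1.
From dx/dt = 0: 0.499(1 - x*/618) = 0.00253·30.1, giving x* = 618·(1 - 0.153) = 524.
From dy/dt = 0: 0.00117·524 - 0.429 = 0.0432z*, so z* = 0.184/0.0432 = 4.25.

x* ≈ 524, y* ≈ 30.1, z* ≈ 4.25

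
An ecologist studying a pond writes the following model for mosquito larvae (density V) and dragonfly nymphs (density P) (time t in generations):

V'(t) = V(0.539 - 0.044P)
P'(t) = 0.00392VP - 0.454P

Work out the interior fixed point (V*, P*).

V* ≈ 116, P* ≈ 12.3

Set dP/dt = 0 with P > 0: 0.00392V - 0.454 = 0, so V* = 0.454/0.00392 = 116.
Set dV/dt = 0 with V > 0: 0.539 - 0.044P = 0, so P* = 0.539/0.044 = 12.3.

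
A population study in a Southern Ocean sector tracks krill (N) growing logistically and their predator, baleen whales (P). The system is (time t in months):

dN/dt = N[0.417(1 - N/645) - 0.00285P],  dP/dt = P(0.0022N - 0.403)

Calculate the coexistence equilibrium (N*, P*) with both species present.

From dP/dt = 0 with P > 0: 0.0022N* = 0.403, so N* = 183.
Substitute into dN/dt = 0: 0.417(1 - 183/645) = 0.00285P*.
The bracket is 0.716, giving P* = 0.299/0.00285 = 105.

N* ≈ 183, P* ≈ 105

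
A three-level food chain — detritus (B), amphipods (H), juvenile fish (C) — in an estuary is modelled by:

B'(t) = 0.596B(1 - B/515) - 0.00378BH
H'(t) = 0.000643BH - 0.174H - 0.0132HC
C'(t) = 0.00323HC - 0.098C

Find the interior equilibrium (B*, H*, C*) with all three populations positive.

B* ≈ 416, H* ≈ 30.3, C* ≈ 7.08

From dC/dt = 0: 0.00323H* = 0.098, so H* = 30.3.
From dB/dt = 0: 0.596(1 - B*/515) = 0.00378·30.3, giving B* = 515·(1 - 0.192) = 416.
From dH/dt = 0: 0.000643·416 - 0.174 = 0.0132C*, so C* = 0.0934/0.0132 = 7.08.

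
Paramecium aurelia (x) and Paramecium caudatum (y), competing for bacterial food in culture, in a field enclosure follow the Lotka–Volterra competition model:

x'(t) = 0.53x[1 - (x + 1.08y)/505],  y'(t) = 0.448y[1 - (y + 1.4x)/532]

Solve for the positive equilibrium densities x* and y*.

Setting both brackets to zero gives the nullclines x + 1.08y = 505 and 1.4x + y = 532.
Substituting y = 532 - 1.4x into the first: x(1 - 1.08·1.4) = 505 - 1.08·532.
So x* = -69.6/-0.512 = 136, and then y* = 532 - 1.4·136 = 342.

x* ≈ 136, y* ≈ 342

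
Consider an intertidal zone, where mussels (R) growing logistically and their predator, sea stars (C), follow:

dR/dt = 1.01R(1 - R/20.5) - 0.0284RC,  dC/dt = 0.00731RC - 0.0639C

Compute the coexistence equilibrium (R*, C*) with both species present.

R* ≈ 8.74, C* ≈ 20.4

From dC/dt = 0 with C > 0: 0.00731R* = 0.0639, so R* = 8.74.
Substitute into dR/dt = 0: 1.01(1 - 8.74/20.5) = 0.0284C*.
The bracket is 0.574, giving C* = 0.579/0.0284 = 20.4.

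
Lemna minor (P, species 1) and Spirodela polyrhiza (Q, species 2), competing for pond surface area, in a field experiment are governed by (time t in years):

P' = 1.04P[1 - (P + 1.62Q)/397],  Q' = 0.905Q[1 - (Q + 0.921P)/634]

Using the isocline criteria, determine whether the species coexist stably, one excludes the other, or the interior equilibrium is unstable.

species 2 excludes species 1

Compare the nullcline intercepts: K1/α12 = 397/1.62 = 245 < K2 = 634; K2/α21 = 634/0.921 = 688 > K1 = 397.
Since the inequalities point opposite ways, species 2 can invade but species 1 cannot.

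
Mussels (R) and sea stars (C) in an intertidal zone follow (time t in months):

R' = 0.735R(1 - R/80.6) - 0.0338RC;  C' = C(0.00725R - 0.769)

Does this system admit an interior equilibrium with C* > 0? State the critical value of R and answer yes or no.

The predator equation gives dC/dt > 0 only when R > 0.769/0.00725 = 106.
Without the predator, R → K = 80.6. Since 80.6 < 106, the predator cannot invade.

Threshold R = 106; K < 106, so no, the predator goes extinct.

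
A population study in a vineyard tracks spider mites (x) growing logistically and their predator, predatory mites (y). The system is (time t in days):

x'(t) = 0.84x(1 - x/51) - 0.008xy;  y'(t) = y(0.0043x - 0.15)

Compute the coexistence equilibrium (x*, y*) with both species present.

From dy/dt = 0 with y > 0: 0.0043x* = 0.15, so x* = 34.9.
Substitute into dx/dt = 0: 0.84(1 - 34.9/51) = 0.008y*.
The bracket is 0.316, giving y* = 0.265/0.008 = 33.2.

x* ≈ 34.9, y* ≈ 33.2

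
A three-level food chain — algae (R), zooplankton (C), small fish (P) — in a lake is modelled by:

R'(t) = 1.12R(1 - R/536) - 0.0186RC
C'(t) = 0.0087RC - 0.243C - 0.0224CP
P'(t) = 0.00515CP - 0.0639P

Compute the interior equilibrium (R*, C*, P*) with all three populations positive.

From dP/dt = 0: 0.00515C* = 0.0639, so C* = 12.4.
From dR/dt = 0: 1.12(1 - R*/536) = 0.0186·12.4, giving R* = 536·(1 - 0.206) = 426.
From dC/dt = 0: 0.0087·426 - 0.243 = 0.0224P*, so P* = 3.46/0.0224 = 154.

R* ≈ 426, C* ≈ 12.4, P* ≈ 154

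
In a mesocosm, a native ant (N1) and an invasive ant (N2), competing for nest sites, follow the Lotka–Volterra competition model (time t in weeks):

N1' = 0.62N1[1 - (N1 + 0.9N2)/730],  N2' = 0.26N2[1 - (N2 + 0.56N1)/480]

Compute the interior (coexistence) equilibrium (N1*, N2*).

N1* ≈ 601, N2* ≈ 144

Setting both brackets to zero gives the nullclines N1 + 0.9N2 = 730 and 0.56N1 + N2 = 480.
Substituting N2 = 480 - 0.56N1 into the first: N1(1 - 0.9·0.56) = 730 - 0.9·480.
So N1* = 298/0.496 = 601, and then N2* = 480 - 0.56·601 = 144.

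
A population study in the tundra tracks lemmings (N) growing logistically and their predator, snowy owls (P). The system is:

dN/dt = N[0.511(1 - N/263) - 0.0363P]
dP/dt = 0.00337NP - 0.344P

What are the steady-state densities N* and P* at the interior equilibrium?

N* ≈ 102, P* ≈ 8.61

From dP/dt = 0 with P > 0: 0.00337N* = 0.344, so N* = 102.
Substitute into dN/dt = 0: 0.511(1 - 102/263) = 0.0363P*.
The bracket is 0.612, giving P* = 0.313/0.0363 = 8.61.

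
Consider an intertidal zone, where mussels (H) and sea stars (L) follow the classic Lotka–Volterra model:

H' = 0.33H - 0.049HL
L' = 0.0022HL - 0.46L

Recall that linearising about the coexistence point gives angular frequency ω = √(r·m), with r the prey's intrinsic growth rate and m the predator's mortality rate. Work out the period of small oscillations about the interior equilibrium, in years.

Here r = 0.33 and m = 0.46, so r·m = 0.152.
ω = √0.152 = 0.39 per year, hence T = 2π/ω ≈ 16.1 years.

T ≈ 16.1 years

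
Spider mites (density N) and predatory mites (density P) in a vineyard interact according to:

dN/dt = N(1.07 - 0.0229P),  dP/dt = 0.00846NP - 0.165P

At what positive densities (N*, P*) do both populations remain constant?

Set dP/dt = 0 with P > 0: 0.00846N - 0.165 = 0, so N* = 0.165/0.00846 = 19.5.
Set dN/dt = 0 with N > 0: 1.07 - 0.0229P = 0, so P* = 1.07/0.0229 = 46.7.

N* ≈ 19.5, P* ≈ 46.7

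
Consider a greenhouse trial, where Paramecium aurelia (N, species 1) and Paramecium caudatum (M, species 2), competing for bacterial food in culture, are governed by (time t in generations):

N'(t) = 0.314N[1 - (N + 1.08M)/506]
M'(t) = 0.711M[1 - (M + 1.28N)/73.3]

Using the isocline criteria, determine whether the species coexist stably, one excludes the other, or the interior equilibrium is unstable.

species 1 excludes species 2

Compare the nullcline intercepts: K1/α12 = 506/1.08 = 469 > K2 = 73.3; K2/α21 = 73.3/1.28 = 57.3 < K1 = 506.
Since the inequalities point opposite ways, species 1 can invade but species 2 cannot.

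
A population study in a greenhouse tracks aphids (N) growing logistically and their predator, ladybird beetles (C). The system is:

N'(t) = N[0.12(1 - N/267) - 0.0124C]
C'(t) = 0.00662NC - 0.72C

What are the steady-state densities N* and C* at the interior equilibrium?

N* ≈ 109, C* ≈ 5.74

From dC/dt = 0 with C > 0: 0.00662N* = 0.72, so N* = 109.
Substitute into dN/dt = 0: 0.12(1 - 109/267) = 0.0124C*.
The bracket is 0.593, giving C* = 0.0711/0.0124 = 5.74.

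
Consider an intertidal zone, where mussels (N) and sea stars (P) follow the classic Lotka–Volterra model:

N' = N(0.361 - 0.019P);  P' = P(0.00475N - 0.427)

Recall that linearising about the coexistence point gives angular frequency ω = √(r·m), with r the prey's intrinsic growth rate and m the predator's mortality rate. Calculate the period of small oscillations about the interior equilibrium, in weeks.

T ≈ 16 weeks

Here r = 0.361 and m = 0.427, so r·m = 0.154.
ω = √0.154 = 0.393 per week, hence T = 2π/ω ≈ 16 weeks.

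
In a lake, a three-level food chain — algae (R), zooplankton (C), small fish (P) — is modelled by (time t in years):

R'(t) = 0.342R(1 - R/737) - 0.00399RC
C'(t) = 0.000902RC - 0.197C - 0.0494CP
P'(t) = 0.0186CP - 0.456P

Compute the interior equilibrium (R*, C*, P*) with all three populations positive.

R* ≈ 526, C* ≈ 24.5, P* ≈ 5.62

From dP/dt = 0: 0.0186C* = 0.456, so C* = 24.5.
From dR/dt = 0: 0.342(1 - R*/737) = 0.00399·24.5, giving R* = 737·(1 - 0.286) = 526.
From dC/dt = 0: 0.000902·526 - 0.197 = 0.0494P*, so P* = 0.278/0.0494 = 5.62.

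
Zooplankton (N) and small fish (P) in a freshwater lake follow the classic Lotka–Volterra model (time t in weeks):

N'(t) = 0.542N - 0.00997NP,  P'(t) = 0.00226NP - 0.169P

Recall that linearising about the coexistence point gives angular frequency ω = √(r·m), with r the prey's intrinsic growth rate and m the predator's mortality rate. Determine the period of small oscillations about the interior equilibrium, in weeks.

Here r = 0.542 and m = 0.169, so r·m = 0.0916.
ω = √0.0916 = 0.303 per week, hence T = 2π/ω ≈ 20.8 weeks.

T ≈ 20.8 weeks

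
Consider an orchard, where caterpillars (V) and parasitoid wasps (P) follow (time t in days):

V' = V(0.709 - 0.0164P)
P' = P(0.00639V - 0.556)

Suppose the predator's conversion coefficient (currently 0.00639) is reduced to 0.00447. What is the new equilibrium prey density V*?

At the interior fixed point, setting dP/dt = 0 with P > 0 fixes V* = (predator death rate)/(VP coefficient) — independent of the other coefficients.
With the change, V* = 0.556/0.00447 = 124; it rises from 87.

V* ≈ 124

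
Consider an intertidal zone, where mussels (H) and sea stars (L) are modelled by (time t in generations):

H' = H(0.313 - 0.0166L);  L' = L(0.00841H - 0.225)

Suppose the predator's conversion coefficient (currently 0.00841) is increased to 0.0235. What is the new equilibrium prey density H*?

At the interior fixed point, setting dL/dt = 0 with L > 0 fixes H* = (predator death rate)/(HL coefficient) — independent of the other coefficients.
With the change, H* = 0.225/0.0235 = 9.57; it falls from 26.8.

H* ≈ 9.57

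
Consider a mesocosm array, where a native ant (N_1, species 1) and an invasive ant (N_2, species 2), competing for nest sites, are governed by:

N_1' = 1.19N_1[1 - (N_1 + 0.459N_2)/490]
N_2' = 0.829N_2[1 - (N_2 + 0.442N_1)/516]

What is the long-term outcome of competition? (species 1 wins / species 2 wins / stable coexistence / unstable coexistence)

stable coexistence

Compare the nullcline intercepts: K1/α12 = 490/0.459 = 1070 > K2 = 516; K2/α21 = 516/0.442 = 1170 > K1 = 490.
Since both inequalities hold, each species can invade when rare, so the interior equilibrium is stable.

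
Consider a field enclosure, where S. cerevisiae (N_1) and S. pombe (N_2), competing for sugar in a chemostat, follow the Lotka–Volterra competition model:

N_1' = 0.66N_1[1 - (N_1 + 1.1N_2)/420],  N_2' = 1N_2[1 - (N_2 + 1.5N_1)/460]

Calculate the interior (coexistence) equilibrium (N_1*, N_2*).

N_1* ≈ 132, N_2* ≈ 262

Setting both brackets to zero gives the nullclines N_1 + 1.1N_2 = 420 and 1.5N_1 + N_2 = 460.
Substituting N_2 = 460 - 1.5N_1 into the first: N_1(1 - 1.1·1.5) = 420 - 1.1·460.
So N_1* = -86/-0.65 = 132, and then N_2* = 460 - 1.5·132 = 262.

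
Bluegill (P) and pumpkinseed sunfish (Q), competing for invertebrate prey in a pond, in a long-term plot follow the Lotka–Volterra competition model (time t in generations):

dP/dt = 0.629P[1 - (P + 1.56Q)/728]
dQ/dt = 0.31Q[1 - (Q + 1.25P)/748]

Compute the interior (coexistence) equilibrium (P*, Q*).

Setting both brackets to zero gives the nullclines P + 1.56Q = 728 and 1.25P + Q = 748.
Substituting Q = 748 - 1.25P into the first: P(1 - 1.56·1.25) = 728 - 1.56·748.
So P* = -439/-0.95 = 462, and then Q* = 748 - 1.25·462 = 171.

P* ≈ 462, Q* ≈ 171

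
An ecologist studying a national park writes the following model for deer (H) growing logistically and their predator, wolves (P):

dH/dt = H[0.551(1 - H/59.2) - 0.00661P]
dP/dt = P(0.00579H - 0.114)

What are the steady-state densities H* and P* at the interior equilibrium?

H* ≈ 19.7, P* ≈ 55.6

From dP/dt = 0 with P > 0: 0.00579H* = 0.114, so H* = 19.7.
Substitute into dH/dt = 0: 0.551(1 - 19.7/59.2) = 0.00661P*.
The bracket is 0.667, giving P* = 0.368/0.00661 = 55.6.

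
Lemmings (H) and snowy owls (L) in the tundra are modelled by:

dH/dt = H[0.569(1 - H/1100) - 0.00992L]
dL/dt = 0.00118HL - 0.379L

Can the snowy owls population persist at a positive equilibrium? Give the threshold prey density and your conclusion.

The predator equation gives dL/dt > 0 only when H > 0.379/0.00118 = 321.
Without the predator, H → K = 1100. Since 1100 > 321, the predator can invade and persist.

Threshold H = 321; K > 321, so yes, the predator persists.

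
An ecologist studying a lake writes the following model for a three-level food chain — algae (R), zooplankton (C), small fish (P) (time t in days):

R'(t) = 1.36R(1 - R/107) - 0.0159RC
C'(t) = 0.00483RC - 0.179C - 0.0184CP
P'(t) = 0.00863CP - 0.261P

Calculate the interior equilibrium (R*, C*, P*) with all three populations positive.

From dP/dt = 0: 0.00863C* = 0.261, so C* = 30.2.
From dR/dt = 0: 1.36(1 - R*/107) = 0.0159·30.2, giving R* = 107·(1 - 0.354) = 69.2.
From dC/dt = 0: 0.00483·69.2 - 0.179 = 0.0184P*, so P* = 0.155/0.0184 = 8.43.

R* ≈ 69.2, C* ≈ 30.2, P* ≈ 8.43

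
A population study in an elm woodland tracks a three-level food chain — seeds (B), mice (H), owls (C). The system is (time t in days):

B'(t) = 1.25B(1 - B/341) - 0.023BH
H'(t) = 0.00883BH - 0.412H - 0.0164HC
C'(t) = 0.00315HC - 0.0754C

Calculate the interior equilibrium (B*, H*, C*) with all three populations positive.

B* ≈ 191, H* ≈ 23.9, C* ≈ 77.6

From dC/dt = 0: 0.00315H* = 0.0754, so H* = 23.9.
From dB/dt = 0: 1.25(1 - B*/341) = 0.023·23.9, giving B* = 341·(1 - 0.44) = 191.
From dH/dt = 0: 0.00883·191 - 0.412 = 0.0164C*, so C* = 1.27/0.0164 = 77.6.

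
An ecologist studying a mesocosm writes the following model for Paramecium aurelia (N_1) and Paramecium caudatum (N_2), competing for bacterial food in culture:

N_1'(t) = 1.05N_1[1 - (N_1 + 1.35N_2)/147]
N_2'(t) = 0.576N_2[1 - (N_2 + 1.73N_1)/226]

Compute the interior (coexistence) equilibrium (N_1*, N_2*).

N_1* ≈ 118, N_2* ≈ 21.2

Setting both brackets to zero gives the nullclines N_1 + 1.35N_2 = 147 and 1.73N_1 + N_2 = 226.
Substituting N_2 = 226 - 1.73N_1 into the first: N_1(1 - 1.35·1.73) = 147 - 1.35·226.
So N_1* = -158/-1.34 = 118, and then N_2* = 226 - 1.73·118 = 21.2.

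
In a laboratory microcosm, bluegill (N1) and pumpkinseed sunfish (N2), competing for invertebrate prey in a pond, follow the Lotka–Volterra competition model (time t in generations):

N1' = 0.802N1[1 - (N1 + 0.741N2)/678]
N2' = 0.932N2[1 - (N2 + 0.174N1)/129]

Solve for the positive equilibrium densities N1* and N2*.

N1* ≈ 669, N2* ≈ 12.7

Setting both brackets to zero gives the nullclines N1 + 0.741N2 = 678 and 0.174N1 + N2 = 129.
Substituting N2 = 129 - 0.174N1 into the first: N1(1 - 0.741·0.174) = 678 - 0.741·129.
So N1* = 582/0.871 = 669, and then N2* = 129 - 0.174·669 = 12.7.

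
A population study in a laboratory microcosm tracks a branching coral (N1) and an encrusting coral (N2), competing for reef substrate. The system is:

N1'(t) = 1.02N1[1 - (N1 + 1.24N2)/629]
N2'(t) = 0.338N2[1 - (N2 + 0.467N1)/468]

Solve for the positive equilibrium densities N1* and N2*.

Setting both brackets to zero gives the nullclines N1 + 1.24N2 = 629 and 0.467N1 + N2 = 468.
Substituting N2 = 468 - 0.467N1 into the first: N1(1 - 1.24·0.467) = 629 - 1.24·468.
So N1* = 48.7/0.421 = 116, and then N2* = 468 - 0.467·116 = 414.

N1* ≈ 116, N2* ≈ 414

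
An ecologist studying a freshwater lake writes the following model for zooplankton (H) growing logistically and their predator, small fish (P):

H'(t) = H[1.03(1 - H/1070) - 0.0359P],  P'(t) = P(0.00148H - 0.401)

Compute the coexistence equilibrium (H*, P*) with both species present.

From dP/dt = 0 with P > 0: 0.00148H* = 0.401, so H* = 271.
Substitute into dH/dt = 0: 1.03(1 - 271/1070) = 0.0359P*.
The bracket is 0.747, giving P* = 0.769/0.0359 = 21.4.

H* ≈ 271, P* ≈ 21.4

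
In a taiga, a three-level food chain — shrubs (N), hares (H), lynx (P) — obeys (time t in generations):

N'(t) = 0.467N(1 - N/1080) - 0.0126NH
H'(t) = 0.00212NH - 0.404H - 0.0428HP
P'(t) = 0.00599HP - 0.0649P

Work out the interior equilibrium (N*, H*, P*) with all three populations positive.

N* ≈ 764, H* ≈ 10.8, P* ≈ 28.4

From dP/dt = 0: 0.00599H* = 0.0649, so H* = 10.8.
From dN/dt = 0: 0.467(1 - N*/1080) = 0.0126·10.8, giving N* = 1080·(1 - 0.292) = 764.
From dH/dt = 0: 0.00212·764 - 0.404 = 0.0428P*, so P* = 1.22/0.0428 = 28.4.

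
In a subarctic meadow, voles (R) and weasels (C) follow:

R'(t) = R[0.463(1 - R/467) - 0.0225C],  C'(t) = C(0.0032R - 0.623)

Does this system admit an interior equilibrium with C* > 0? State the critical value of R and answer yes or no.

Threshold R = 195; K > 195, so yes, the predator persists.

The predator equation gives dC/dt > 0 only when R > 0.623/0.0032 = 195.
Without the predator, R → K = 467. Since 467 > 195, the predator can invade and persist.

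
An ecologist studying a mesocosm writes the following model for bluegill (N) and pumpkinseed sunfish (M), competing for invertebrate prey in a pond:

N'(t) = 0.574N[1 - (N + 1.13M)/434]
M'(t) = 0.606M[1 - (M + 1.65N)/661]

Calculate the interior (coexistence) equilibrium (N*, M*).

Setting both brackets to zero gives the nullclines N + 1.13M = 434 and 1.65N + M = 661.
Substituting M = 661 - 1.65N into the first: N(1 - 1.13·1.65) = 434 - 1.13·661.
So N* = -313/-0.864 = 362, and then M* = 661 - 1.65·362 = 63.7.

N* ≈ 362, M* ≈ 63.7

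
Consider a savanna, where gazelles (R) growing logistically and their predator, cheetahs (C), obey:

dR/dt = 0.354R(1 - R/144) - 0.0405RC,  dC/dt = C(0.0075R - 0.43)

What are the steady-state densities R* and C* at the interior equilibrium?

R* ≈ 57.3, C* ≈ 5.26

From dC/dt = 0 with C > 0: 0.0075R* = 0.43, so R* = 57.3.
Substitute into dR/dt = 0: 0.354(1 - 57.3/144) = 0.0405C*.
The bracket is 0.602, giving C* = 0.213/0.0405 = 5.26.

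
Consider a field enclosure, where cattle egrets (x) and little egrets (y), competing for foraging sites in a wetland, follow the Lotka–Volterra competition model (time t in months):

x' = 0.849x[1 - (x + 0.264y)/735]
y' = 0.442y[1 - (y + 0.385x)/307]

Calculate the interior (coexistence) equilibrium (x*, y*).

x* ≈ 728, y* ≈ 26.7

Setting both brackets to zero gives the nullclines x + 0.264y = 735 and 0.385x + y = 307.
Substituting y = 307 - 0.385x into the first: x(1 - 0.264·0.385) = 735 - 0.264·307.
So x* = 654/0.898 = 728, and then y* = 307 - 0.385·728 = 26.7.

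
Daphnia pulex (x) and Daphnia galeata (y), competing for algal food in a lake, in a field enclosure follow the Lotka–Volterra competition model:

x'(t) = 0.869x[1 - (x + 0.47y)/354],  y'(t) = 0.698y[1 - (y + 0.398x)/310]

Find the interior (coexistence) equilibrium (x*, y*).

x* ≈ 256, y* ≈ 208

Setting both brackets to zero gives the nullclines x + 0.47y = 354 and 0.398x + y = 310.
Substituting y = 310 - 0.398x into the first: x(1 - 0.47·0.398) = 354 - 0.47·310.
So x* = 208/0.813 = 256, and then y* = 310 - 0.398·256 = 208.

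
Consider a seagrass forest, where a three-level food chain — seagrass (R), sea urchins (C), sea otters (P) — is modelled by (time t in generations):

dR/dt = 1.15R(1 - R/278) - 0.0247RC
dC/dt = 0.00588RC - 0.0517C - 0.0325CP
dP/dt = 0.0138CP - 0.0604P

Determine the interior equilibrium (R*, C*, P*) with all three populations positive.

From dP/dt = 0: 0.0138C* = 0.0604, so C* = 4.38.
From dR/dt = 0: 1.15(1 - R*/278) = 0.0247·4.38, giving R* = 278·(1 - 0.094) = 252.
From dC/dt = 0: 0.00588·252 - 0.0517 = 0.0325P*, so P* = 1.43/0.0325 = 44.

R* ≈ 252, C* ≈ 4.38, P* ≈ 44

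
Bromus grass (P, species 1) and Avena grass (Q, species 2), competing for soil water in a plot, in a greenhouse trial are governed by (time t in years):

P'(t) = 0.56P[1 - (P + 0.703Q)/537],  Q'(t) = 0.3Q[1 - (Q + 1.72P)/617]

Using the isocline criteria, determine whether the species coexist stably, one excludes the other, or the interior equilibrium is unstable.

Compare the nullcline intercepts: K1/α12 = 537/0.703 = 764 > K2 = 617; K2/α21 = 617/1.72 = 359 < K1 = 537.
Since the inequalities point opposite ways, species 1 can invade but species 2 cannot.

species 1 excludes species 2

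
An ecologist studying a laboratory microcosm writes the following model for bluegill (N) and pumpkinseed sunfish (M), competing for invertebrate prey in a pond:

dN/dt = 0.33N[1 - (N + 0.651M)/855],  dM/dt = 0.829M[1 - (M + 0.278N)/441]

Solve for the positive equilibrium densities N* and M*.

N* ≈ 693, M* ≈ 248

Setting both brackets to zero gives the nullclines N + 0.651M = 855 and 0.278N + M = 441.
Substituting M = 441 - 0.278N into the first: N(1 - 0.651·0.278) = 855 - 0.651·441.
So N* = 568/0.819 = 693, and then M* = 441 - 0.278·693 = 248.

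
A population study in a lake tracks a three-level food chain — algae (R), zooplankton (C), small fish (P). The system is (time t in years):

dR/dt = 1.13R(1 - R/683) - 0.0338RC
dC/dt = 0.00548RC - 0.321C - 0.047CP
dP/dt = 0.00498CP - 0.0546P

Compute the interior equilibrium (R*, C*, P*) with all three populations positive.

From dP/dt = 0: 0.00498C* = 0.0546, so C* = 11.
From dR/dt = 0: 1.13(1 - R*/683) = 0.0338·11, giving R* = 683·(1 - 0.328) = 459.
From dC/dt = 0: 0.00548·459 - 0.321 = 0.047P*, so P* = 2.19/0.047 = 46.7.

R* ≈ 459, C* ≈ 11, P* ≈ 46.7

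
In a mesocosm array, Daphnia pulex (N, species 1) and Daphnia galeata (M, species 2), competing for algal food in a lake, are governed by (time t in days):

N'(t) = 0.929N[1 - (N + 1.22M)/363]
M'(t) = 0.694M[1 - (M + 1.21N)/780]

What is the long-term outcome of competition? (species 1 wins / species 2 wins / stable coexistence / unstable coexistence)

Compare the nullcline intercepts: K1/α12 = 363/1.22 = 298 < K2 = 780; K2/α21 = 780/1.21 = 645 > K1 = 363.
Since the inequalities point opposite ways, species 2 can invade but species 1 cannot.

species 2 excludes species 1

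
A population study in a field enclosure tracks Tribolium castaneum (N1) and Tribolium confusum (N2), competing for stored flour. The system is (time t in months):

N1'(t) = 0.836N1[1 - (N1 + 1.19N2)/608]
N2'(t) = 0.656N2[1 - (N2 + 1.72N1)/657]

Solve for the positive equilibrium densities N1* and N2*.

N1* ≈ 166, N2* ≈ 371

Setting both brackets to zero gives the nullclines N1 + 1.19N2 = 608 and 1.72N1 + N2 = 657.
Substituting N2 = 657 - 1.72N1 into the first: N1(1 - 1.19·1.72) = 608 - 1.19·657.
So N1* = -174/-1.05 = 166, and then N2* = 657 - 1.72·166 = 371.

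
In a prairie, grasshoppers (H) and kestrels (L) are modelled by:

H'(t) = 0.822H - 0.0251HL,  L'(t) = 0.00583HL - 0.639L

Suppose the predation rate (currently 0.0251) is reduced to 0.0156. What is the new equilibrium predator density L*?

At the interior fixed point, setting dH/dt = 0 with H > 0 fixes L* = (prey growth rate)/(HL coefficient) — independent of the other coefficients.
With the change, L* = 0.822/0.0156 = 52.7; it rises from 32.7.

L* ≈ 52.7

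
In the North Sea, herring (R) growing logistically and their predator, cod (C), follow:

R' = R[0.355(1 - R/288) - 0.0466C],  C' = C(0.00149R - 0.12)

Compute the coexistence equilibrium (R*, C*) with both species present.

From dC/dt = 0 with C > 0: 0.00149R* = 0.12, so R* = 80.5.
Substitute into dR/dt = 0: 0.355(1 - 80.5/288) = 0.0466C*.
The bracket is 0.72, giving C* = 0.256/0.0466 = 5.49.

R* ≈ 80.5, C* ≈ 5.49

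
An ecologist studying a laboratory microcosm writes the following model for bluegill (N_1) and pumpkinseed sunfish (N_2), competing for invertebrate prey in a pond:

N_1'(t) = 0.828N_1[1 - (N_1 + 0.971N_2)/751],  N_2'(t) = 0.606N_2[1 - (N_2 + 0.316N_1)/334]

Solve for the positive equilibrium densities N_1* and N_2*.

Setting both brackets to zero gives the nullclines N_1 + 0.971N_2 = 751 and 0.316N_1 + N_2 = 334.
Substituting N_2 = 334 - 0.316N_1 into the first: N_1(1 - 0.971·0.316) = 751 - 0.971·334.
So N_1* = 427/0.693 = 616, and then N_2* = 334 - 0.316·616 = 139.

N_1* ≈ 616, N_2* ≈ 139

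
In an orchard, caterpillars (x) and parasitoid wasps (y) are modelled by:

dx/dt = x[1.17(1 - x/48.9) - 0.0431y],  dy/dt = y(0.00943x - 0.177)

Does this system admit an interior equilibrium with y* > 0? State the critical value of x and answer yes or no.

Threshold x = 18.8; K > 18.8, so yes, the predator persists.

The predator equation gives dy/dt > 0 only when x > 0.177/0.00943 = 18.8.
Without the predator, x → K = 48.9. Since 48.9 > 18.8, the predator can invade and persist.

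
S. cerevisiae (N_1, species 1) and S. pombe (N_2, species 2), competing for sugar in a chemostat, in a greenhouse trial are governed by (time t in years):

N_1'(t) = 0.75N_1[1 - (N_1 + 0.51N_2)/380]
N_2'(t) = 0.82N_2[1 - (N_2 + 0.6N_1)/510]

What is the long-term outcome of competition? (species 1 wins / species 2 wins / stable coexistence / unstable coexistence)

Compare the nullcline intercepts: K1/α12 = 380/0.51 = 745 > K2 = 510; K2/α21 = 510/0.6 = 850 > K1 = 380.
Since both inequalities hold, each species can invade when rare, so the interior equilibrium is stable.

stable coexistence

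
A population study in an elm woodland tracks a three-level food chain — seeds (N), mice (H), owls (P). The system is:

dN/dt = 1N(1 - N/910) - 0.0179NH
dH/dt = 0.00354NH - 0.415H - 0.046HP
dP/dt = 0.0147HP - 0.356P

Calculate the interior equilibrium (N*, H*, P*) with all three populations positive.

From dP/dt = 0: 0.0147H* = 0.356, so H* = 24.2.
From dN/dt = 0: 1(1 - N*/910) = 0.0179·24.2, giving N* = 910·(1 - 0.433) = 516.
From dH/dt = 0: 0.00354·516 - 0.415 = 0.046P*, so P* = 1.41/0.046 = 30.7.

N* ≈ 516, H* ≈ 24.2, P* ≈ 30.7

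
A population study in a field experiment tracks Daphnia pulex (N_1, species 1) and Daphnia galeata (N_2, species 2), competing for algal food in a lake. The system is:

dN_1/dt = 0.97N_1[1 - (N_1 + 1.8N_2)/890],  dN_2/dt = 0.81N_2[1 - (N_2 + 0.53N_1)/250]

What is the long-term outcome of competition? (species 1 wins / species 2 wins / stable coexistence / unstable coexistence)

species 1 excludes species 2

Compare the nullcline intercepts: K1/α12 = 890/1.8 = 494 > K2 = 250; K2/α21 = 250/0.53 = 472 < K1 = 890.
Since the inequalities point opposite ways, species 1 can invade but species 2 cannot.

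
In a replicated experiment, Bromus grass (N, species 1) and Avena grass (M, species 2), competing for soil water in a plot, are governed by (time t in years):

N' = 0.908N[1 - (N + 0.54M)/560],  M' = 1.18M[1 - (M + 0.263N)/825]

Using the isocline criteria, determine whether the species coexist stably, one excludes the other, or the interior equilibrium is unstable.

Compare the nullcline intercepts: K1/α12 = 560/0.54 = 1040 > K2 = 825; K2/α21 = 825/0.263 = 3140 > K1 = 560.
Since both inequalities hold, each species can invade when rare, so the interior equilibrium is stable.

stable coexistence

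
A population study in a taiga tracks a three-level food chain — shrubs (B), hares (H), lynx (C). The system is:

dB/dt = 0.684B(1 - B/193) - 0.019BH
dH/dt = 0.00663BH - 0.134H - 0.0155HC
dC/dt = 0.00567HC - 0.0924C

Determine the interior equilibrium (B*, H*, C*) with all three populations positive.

From dC/dt = 0: 0.00567H* = 0.0924, so H* = 16.3.
From dB/dt = 0: 0.684(1 - B*/193) = 0.019·16.3, giving B* = 193·(1 - 0.453) = 106.
From dH/dt = 0: 0.00663·106 - 0.134 = 0.0155C*, so C* = 0.566/0.0155 = 36.5.

B* ≈ 106, H* ≈ 16.3, C* ≈ 36.5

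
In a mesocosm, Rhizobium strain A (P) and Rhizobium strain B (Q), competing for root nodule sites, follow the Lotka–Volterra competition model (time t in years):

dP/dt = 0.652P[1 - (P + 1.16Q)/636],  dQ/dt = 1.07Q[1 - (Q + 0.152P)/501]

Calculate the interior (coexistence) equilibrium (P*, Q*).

Setting both brackets to zero gives the nullclines P + 1.16Q = 636 and 0.152P + Q = 501.
Substituting Q = 501 - 0.152P into the first: P(1 - 1.16·0.152) = 636 - 1.16·501.
So P* = 54.8/0.824 = 66.6, and then Q* = 501 - 0.152·66.6 = 491.

P* ≈ 66.6, Q* ≈ 491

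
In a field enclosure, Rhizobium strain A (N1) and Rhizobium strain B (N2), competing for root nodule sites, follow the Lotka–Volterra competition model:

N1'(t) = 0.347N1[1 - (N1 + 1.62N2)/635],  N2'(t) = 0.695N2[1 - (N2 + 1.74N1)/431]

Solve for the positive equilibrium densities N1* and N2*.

Setting both brackets to zero gives the nullclines N1 + 1.62N2 = 635 and 1.74N1 + N2 = 431.
Substituting N2 = 431 - 1.74N1 into the first: N1(1 - 1.62·1.74) = 635 - 1.62·431.
So N1* = -63.2/-1.82 = 34.8, and then N2* = 431 - 1.74·34.8 = 371.

N1* ≈ 34.8, N2* ≈ 371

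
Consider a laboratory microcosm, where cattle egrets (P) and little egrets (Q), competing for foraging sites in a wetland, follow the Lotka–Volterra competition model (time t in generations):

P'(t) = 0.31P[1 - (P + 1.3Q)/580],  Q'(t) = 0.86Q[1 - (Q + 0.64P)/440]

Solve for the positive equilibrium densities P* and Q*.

Setting both brackets to zero gives the nullclines P + 1.3Q = 580 and 0.64P + Q = 440.
Substituting Q = 440 - 0.64P into the first: P(1 - 1.3·0.64) = 580 - 1.3·440.
So P* = 8/0.168 = 47.6, and then Q* = 440 - 0.64·47.6 = 410.

P* ≈ 47.6, Q* ≈ 410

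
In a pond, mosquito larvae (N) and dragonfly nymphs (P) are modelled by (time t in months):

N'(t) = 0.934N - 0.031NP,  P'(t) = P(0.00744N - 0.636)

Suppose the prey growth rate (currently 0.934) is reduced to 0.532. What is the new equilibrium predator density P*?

P* ≈ 17.2

At the interior fixed point, setting dN/dt = 0 with N > 0 fixes P* = (prey growth rate)/(NP coefficient) — independent of the other coefficients.
With the change, P* = 0.532/0.031 = 17.2; it falls from 30.1.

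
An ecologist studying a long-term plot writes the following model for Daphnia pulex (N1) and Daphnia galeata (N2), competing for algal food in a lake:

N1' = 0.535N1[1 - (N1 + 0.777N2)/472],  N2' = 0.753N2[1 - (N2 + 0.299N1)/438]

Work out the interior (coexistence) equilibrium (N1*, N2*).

Setting both brackets to zero gives the nullclines N1 + 0.777N2 = 472 and 0.299N1 + N2 = 438.
Substituting N2 = 438 - 0.299N1 into the first: N1(1 - 0.777·0.299) = 472 - 0.777·438.
So N1* = 132/0.768 = 172, and then N2* = 438 - 0.299·172 = 387.

N1* ≈ 172, N2* ≈ 387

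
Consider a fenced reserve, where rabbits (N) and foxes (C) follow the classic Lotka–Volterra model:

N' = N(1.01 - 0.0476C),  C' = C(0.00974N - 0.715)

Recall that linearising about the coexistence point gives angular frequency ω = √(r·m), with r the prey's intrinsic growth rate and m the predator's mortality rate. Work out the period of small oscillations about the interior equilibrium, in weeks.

Here r = 1.01 and m = 0.715, so r·m = 0.722.
ω = √0.722 = 0.85 per week, hence T = 2π/ω ≈ 7.39 weeks.

T ≈ 7.39 weeks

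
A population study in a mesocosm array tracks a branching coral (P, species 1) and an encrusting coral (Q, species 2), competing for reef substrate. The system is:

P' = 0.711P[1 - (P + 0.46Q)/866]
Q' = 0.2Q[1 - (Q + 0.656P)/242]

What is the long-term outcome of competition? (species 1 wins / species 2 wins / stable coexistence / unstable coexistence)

species 1 excludes species 2

Compare the nullcline intercepts: K1/α12 = 866/0.46 = 1880 > K2 = 242; K2/α21 = 242/0.656 = 369 < K1 = 866.
Since the inequalities point opposite ways, species 1 can invade but species 2 cannot.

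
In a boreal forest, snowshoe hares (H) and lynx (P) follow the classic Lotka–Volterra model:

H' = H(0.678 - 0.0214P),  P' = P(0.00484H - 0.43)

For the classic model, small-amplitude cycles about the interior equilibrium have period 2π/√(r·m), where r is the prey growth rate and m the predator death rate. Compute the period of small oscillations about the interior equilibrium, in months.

T ≈ 11.6 months

Here r = 0.678 and m = 0.43, so r·m = 0.292.
ω = √0.292 = 0.54 per month, hence T = 2π/ω ≈ 11.6 months.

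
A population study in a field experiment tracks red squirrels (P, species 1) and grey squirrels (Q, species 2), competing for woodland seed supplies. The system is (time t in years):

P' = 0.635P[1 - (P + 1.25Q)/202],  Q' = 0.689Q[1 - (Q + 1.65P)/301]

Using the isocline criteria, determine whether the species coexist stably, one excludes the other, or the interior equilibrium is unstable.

unstable coexistence (outcome depends on initial conditions)

Compare the nullcline intercepts: K1/α12 = 202/1.25 = 162 < K2 = 301; K2/α21 = 301/1.65 = 182 < K1 = 202.
Since both are reversed, neither can invade when rare; the interior point is a saddle.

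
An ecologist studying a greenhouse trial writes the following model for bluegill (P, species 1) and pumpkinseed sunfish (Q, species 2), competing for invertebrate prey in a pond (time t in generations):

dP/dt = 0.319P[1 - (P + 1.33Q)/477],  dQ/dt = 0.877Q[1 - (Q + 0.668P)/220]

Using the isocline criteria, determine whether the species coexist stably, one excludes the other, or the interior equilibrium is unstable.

species 1 excludes species 2

Compare the nullcline intercepts: K1/α12 = 477/1.33 = 359 > K2 = 220; K2/α21 = 220/0.668 = 329 < K1 = 477.
Since the inequalities point opposite ways, species 1 can invade but species 2 cannot.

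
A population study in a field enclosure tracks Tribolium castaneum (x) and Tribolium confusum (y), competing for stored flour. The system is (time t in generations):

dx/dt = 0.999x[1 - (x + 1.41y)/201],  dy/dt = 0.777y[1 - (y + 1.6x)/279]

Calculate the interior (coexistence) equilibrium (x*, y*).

x* ≈ 153, y* ≈ 33.9

Setting both brackets to zero gives the nullclines x + 1.41y = 201 and 1.6x + y = 279.
Substituting y = 279 - 1.6x into the first: x(1 - 1.41·1.6) = 201 - 1.41·279.
So x* = -192/-1.26 = 153, and then y* = 279 - 1.6·153 = 33.9.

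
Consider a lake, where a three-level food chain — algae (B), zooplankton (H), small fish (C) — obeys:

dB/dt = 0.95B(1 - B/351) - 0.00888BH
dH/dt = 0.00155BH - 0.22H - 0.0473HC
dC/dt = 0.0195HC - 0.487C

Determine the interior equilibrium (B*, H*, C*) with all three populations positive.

From dC/dt = 0: 0.0195H* = 0.487, so H* = 25.
From dB/dt = 0: 0.95(1 - B*/351) = 0.00888·25, giving B* = 351·(1 - 0.233) = 269.
From dH/dt = 0: 0.00155·269 - 0.22 = 0.0473C*, so C* = 0.197/0.0473 = 4.17.

B* ≈ 269, H* ≈ 25, C* ≈ 4.17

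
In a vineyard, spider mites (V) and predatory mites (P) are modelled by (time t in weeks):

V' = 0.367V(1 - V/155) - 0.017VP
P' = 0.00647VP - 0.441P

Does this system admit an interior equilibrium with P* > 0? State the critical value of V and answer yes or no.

The predator equation gives dP/dt > 0 only when V > 0.441/0.00647 = 68.2.
Without the predator, V → K = 155. Since 155 > 68.2, the predator can invade and persist.

Threshold V = 68.2; K > 68.2, so yes, the predator persists.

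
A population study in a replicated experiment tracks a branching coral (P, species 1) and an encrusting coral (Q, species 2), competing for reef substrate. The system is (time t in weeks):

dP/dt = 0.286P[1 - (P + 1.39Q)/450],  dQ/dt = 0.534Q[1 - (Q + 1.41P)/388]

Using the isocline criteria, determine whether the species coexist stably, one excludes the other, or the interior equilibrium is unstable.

Compare the nullcline intercepts: K1/α12 = 450/1.39 = 324 < K2 = 388; K2/α21 = 388/1.41 = 275 < K1 = 450.
Since both are reversed, neither can invade when rare; the interior point is a saddle.

unstable coexistence (outcome depends on initial conditions)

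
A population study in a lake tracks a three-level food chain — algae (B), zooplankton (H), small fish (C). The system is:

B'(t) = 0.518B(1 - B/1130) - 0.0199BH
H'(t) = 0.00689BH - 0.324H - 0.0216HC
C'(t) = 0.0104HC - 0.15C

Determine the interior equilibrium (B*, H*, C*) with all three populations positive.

B* ≈ 504, H* ≈ 14.4, C* ≈ 146

From dC/dt = 0: 0.0104H* = 0.15, so H* = 14.4.
From dB/dt = 0: 0.518(1 - B*/1130) = 0.0199·14.4, giving B* = 1130·(1 - 0.554) = 504.
From dH/dt = 0: 0.00689·504 - 0.324 = 0.0216C*, so C* = 3.15/0.0216 = 146.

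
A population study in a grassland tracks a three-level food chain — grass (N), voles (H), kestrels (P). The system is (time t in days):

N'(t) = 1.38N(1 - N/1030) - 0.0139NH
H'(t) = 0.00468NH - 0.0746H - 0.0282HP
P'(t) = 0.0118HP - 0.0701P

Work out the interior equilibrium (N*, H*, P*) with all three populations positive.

From dP/dt = 0: 0.0118H* = 0.0701, so H* = 5.94.
From dN/dt = 0: 1.38(1 - N*/1030) = 0.0139·5.94, giving N* = 1030·(1 - 0.0598) = 968.
From dH/dt = 0: 0.00468·968 - 0.0746 = 0.0282P*, so P* = 4.46/0.0282 = 158.

N* ≈ 968, H* ≈ 5.94, P* ≈ 158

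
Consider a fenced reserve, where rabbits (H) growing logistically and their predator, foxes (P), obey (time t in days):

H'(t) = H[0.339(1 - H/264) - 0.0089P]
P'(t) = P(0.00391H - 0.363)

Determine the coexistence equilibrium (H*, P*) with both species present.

From dP/dt = 0 with P > 0: 0.00391H* = 0.363, so H* = 92.8.
Substitute into dH/dt = 0: 0.339(1 - 92.8/264) = 0.0089P*.
The bracket is 0.648, giving P* = 0.22/0.0089 = 24.7.

H* ≈ 92.8, P* ≈ 24.7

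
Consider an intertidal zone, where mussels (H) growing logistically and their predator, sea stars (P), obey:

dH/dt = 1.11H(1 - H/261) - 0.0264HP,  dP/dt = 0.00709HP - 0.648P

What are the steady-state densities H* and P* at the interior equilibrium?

H* ≈ 91.4, P* ≈ 27.3

From dP/dt = 0 with P > 0: 0.00709H* = 0.648, so H* = 91.4.
Substitute into dH/dt = 0: 1.11(1 - 91.4/261) = 0.0264P*.
The bracket is 0.65, giving P* = 0.721/0.0264 = 27.3.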